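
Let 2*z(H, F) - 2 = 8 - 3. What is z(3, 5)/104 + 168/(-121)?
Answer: -34097/25168 ≈ -1.3548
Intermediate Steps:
z(H, F) = 7/2 (z(H, F) = 1 + (8 - 3)/2 = 1 + (1/2)*5 = 1 + 5/2 = 7/2)
z(3, 5)/104 + 168/(-121) = (7/2)/104 + 168/(-121) = (7/2)*(1/104) + 168*(-1/121) = 7/208 - 168/121 = -34097/25168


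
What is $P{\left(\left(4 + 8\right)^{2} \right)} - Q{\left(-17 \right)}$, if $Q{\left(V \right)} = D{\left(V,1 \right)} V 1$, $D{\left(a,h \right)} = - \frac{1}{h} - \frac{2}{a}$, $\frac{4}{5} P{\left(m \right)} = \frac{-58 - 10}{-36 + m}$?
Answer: $- \frac{1705}{108} \approx -15.787$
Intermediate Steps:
$P{\left(m \right)} = - \frac{85}{-36 + m}$ ($P{\left(m \right)} = \frac{5 \frac{-58 - 10}{-36 + m}}{4} = \frac{5 \left(- \frac{68}{-36 + m}\right)}{4} = - \frac{85}{-36 + m}$)
$Q{\left(V \right)} = V \left(-1 - \frac{2}{V}\right)$ ($Q{\left(V \right)} = \left(- 1^{-1} - \frac{2}{V}\right) V 1 = \left(\left(-1\right) 1 - \frac{2}{V}\right) V 1 = \left(-1 - \frac{2}{V}\right) V 1 = V \left(-1 - \frac{2}{V}\right) 1 = V \left(-1 - \frac{2}{V}\right)$)
$P{\left(\left(4 + 8\right)^{2} \right)} - Q{\left(-17 \right)} = - \frac{85}{-36 + \left(4 + 8\right)^{2}} - \left(-2 - -17\right) = - \frac{85}{-36 + 12^{2}} - \left(-2 + 17\right) = - \frac{85}{-36 + 144} - 15 = - \frac{85}{108} - 15 = - \frac{1705}{108}$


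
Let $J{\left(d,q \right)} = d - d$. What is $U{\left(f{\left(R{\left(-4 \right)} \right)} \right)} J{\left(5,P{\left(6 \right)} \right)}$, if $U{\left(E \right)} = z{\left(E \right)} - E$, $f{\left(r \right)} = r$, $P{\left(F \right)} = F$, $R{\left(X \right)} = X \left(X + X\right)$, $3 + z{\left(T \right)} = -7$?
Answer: $0$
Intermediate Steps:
$z{\left(T \right)} = -10$ ($z{\left(T \right)} = -3 - 7 = -10$)
$R{\left(X \right)} = 2 X^{2}$ ($R{\left(X \right)} = X 2 X = 2 X^{2}$)
$J{\left(d,q \right)} = 0$
$U{\left(E \right)} = -10 - E$
$U{\left(f{\left(R{\left(-4 \right)} \right)} \right)} J{\left(5,P{\left(6 \right)} \right)} = \left(-10 - 2 \left(-4\right)^{2}\right) 0 = \left(-10 - 2 \cdot 16\right) 0 = \left(-10 - 32\right) 0 = \left(-42\right) 0 = 0$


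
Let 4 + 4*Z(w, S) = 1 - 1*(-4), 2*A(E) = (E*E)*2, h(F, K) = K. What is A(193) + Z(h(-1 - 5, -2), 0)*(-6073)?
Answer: 142923/4 ≈ 35731.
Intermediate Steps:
A(E) = E² (A(E) = ((E*E)*2)/2 = (E²*2)/2 = (2*E²)/2 = E²)
Z(w, S) = ¼ (Z(w, S) = -1 + (1 - 1*(-4))/4 = -1 + (1 + 4)/4 = -1 + (¼)*5 = -1 + 5/4 = ¼)
A(193) + Z(h(-1 - 5, -2), 0)*(-6073) = 193² + (¼)*(-6073) = 37249 - 6073/4 = 142923/4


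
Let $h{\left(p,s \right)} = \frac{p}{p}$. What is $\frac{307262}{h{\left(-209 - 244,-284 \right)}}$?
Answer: $307262$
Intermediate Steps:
$h{\left(p,s \right)} = 1$
$\frac{307262}{h{\left(-209 - 244,-284 \right)}} = \frac{307262}{1} = 307262 \cdot 1 = 307262$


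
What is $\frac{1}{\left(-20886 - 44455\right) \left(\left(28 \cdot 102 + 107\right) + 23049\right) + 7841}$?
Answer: $- \frac{1}{1699642251} \approx -5.8836 \cdot 10^{-10}$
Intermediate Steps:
$\frac{1}{\left(-20886 - 44455\right) \left(\left(28 \cdot 102 + 107\right) + 23049\right) + 7841} = \frac{1}{- 65341 \left(\left(2856 + 107\right) + 23049\right) + 7841} = \frac{1}{- 65341 \left(2963 + 23049\right) + 7841} = \frac{1}{\left(-65341\right) 26012 + 7841} = \frac{1}{-1699650092 + 7841} = \frac{1}{-1699642251} = - \frac{1}{1699642251}$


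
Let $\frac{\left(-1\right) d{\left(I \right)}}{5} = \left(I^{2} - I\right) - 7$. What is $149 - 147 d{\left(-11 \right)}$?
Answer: $92024$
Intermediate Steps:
$d{\left(I \right)} = 35 - 5 I^{2} + 5 I$ ($d{\left(I \right)} = - 5 \left(\left(I^{2} - I\right) - 7\right) = - 5 \left(-7 + I^{2} - I\right) = 35 - 5 I^{2} + 5 I$)
$149 - 147 d{\left(-11 \right)} = 149 - 147 \left(35 - 5 \left(-11\right)^{2} + 5 \left(-11\right)\right) = 149 - 147 \left(35 - 605 - 55\right) = 149 - -91875 = 149 + 91875 = 92024$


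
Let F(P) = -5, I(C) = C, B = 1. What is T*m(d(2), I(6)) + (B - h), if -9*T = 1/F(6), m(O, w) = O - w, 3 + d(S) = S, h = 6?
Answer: -232/45 ≈ -5.1556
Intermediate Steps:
d(S) = -3 + S
T = 1/45 (T = -1/9/(-5) = -1/9*(-1/5) = 1/45 ≈ 0.022222)
T*m(d(2), I(6)) + (B - h) = ((-3 + 2) - 1*6)/45 + (1 - 1*6) = (-1 - 6)/45 + (1 - 6) = (1/45)*(-7) - 5 = -7/45 - 5 = -232/45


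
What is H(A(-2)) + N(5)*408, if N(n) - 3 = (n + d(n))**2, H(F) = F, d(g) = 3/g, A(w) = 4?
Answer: 350572/25 ≈ 14023.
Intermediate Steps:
N(n) = 3 + (n + 3/n)**2
H(A(-2)) + N(5)*408 = 4 + (9 + 5**2 + 9/5**2)*408 = 4 + (9 + 25 + 9*(1/25))*408 = 4 + (9 + 25 + 9/25)*408 = 4 + (859/25)*408 = 4 + 350472/25 = 350572/25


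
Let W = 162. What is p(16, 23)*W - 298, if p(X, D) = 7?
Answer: 836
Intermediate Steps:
p(16, 23)*W - 298 = 7*162 - 298 = 1134 - 298 = 836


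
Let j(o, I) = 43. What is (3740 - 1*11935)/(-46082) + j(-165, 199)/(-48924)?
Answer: 199475327/1127257884 ≈ 0.17696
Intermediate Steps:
(3740 - 1*11935)/(-46082) + j(-165, 199)/(-48924) = (3740 - 1*11935)/(-46082) + 43/(-48924) = (3740 - 11935)*(-1/46082) + 43*(-1/48924) = -8195*(-1/46082) - 43/48924 = 8195/46082 - 43/48924 = 199475327/1127257884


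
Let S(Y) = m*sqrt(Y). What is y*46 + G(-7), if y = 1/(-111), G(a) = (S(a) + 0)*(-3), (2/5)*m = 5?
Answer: -46/111 - 75*I*sqrt(7)/2 ≈ -0.41441 - 99.216*I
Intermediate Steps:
m = 25/2 (m = (5/2)*5 = 25/2 ≈ 12.500)
S(Y) = 25*sqrt(Y)/2
G(a) = -75*sqrt(a)/2 (G(a) = (25*sqrt(a)/2 + 0)*(-3) = (25*sqrt(a)/2)*(-3) = -75*sqrt(a)/2)
y = -1/111 ≈ -0.0090090
y*46 + G(-7) = -1/111*46 - 75*I*sqrt(7)/2 = -46/111 - 75*I*sqrt(7)/2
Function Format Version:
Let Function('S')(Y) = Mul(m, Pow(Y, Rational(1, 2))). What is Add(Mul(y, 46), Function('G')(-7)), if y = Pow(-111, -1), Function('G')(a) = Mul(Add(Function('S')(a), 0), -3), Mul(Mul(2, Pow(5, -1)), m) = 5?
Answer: Add(Rational(-46, 111), Mul(Rational(-75, 2), I, Pow(7, Rational(1, 2)))) ≈ Add(-0.41441, Mul(-99.216, I))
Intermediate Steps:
m = Rational(25, 2) (m = Mul(Rational(5, 2), 5) = Rational(25, 2) ≈ 12.500)
Function('S')(Y) = Mul(Rational(25, 2), Pow(Y, Rational(1, 2)))
Function('G')(a) = Mul(Rational(-75, 2), Pow(a, Rational(1, 2))) (Function('G')(a) = Mul(Add(Mul(Rational(25, 2), Pow(a, Rational(1, 2))), 0), -3) = Mul(Mul(Rational(25, 2), Pow(a, Rational(1, 2))), -3) = Mul(Rational(-75, 2), Pow(a, Rational(1, 2))))
y = Rational(-1, 111) ≈ -0.0090090
Add(Mul(y, 46), Function('G')(-7)) = Add(Mul(Rational(-1, 111), 46), Mul(Rational(-75, 2), Pow(-7, Rational(1, 2)))) = Add(Rational(-46, 111), Mul(Rational(-75, 2), Mul(I, Pow(7, Rational(1, 2))))) = Add(Rational(-46, 111), Mul(Rational(-75, 2), I, Pow(7, Rational(1, 2))))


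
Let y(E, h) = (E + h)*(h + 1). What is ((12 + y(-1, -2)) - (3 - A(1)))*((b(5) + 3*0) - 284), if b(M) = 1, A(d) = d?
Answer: -3679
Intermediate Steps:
y(E, h) = (1 + h)*(E + h) (y(E, h) = (E + h)*(1 + h) = (1 + h)*(E + h))
((12 + y(-1, -2)) - (3 - A(1)))*((b(5) + 3*0) - 284) = ((12 + (-1 - 2 + (-2)² - 1*(-2))) - (3 - 1*1))*((1 + 3*0) - 284) = ((12 + (-1 - 2 + 4 + 2)) - (3 - 1))*((1 + 0) - 284) = ((12 + 3) - 1*2)*(1 - 284) = (15 - 2)*(-283) = 13*(-283) = -3679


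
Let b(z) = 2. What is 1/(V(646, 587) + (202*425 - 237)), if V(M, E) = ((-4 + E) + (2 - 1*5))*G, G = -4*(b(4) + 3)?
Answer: 1/74013 ≈ 1.3511e-5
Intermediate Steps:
G = -20 (G = -4*(2 + 3) = -4*5 = -20)
V(M, E) = 140 - 20*E (V(M, E) = ((-4 + E) + (2 - 1*5))*(-20) = ((-4 + E) + (2 - 5))*(-20) = ((-4 + E) - 3)*(-20) = (-7 + E)*(-20) = 140 - 20*E)
1/(V(646, 587) + (202*425 - 237)) = 1/((140 - 20*587) + (202*425 - 237)) = 1/((140 - 11740) + (85850 - 237)) = 1/(-11600 + 85613) = 1/74013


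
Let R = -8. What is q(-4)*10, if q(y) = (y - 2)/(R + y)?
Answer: 5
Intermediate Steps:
q(y) = (-2 + y)/(-8 + y) (q(y) = (y - 2)/(-8 + y) = (-2 + y)/(-8 + y))
q(-4)*10 = ((-2 - 4)/(-8 - 4))*10 = (-6/(-12))*10 = -1/12*(-6)*10 = (½)*10 = 5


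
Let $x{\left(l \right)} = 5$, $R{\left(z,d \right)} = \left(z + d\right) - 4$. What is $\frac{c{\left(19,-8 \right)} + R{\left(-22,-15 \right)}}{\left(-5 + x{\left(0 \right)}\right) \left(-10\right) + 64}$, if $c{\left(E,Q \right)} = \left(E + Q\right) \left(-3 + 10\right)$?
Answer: $\frac{9}{16} \approx 0.5625$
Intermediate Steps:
$R{\left(z,d \right)} = -4 + d + z$ ($R{\left(z,d \right)} = \left(d + z\right) - 4 = -4 + d + z$)
$c{\left(E,Q \right)} = 7 E + 7 Q$ ($c{\left(E,Q \right)} = \left(E + Q\right) 7 = 7 E + 7 Q$)
$\frac{c{\left(19,-8 \right)} + R{\left(-22,-15 \right)}}{\left(-5 + x{\left(0 \right)}\right) \left(-10\right) + 64} = \frac{\left(7 \cdot 19 + 7 \left(-8\right)\right) - 41}{\left(-5 + 5\right) \left(-10\right) + 64} = \frac{\left(133 - 56\right) - 41}{0 \left(-10\right) + 64} = \frac{77 - 41}{0 + 64} = \frac{36}{64} = 36 \cdot \frac{1}{64} = \frac{9}{16}$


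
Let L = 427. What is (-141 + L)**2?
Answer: 81796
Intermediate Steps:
(-141 + L)**2 = (-141 + 427)**2 = 286**2 = 81796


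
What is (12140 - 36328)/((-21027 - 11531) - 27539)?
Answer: 24188/60097 ≈ 0.40248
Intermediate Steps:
(12140 - 36328)/((-21027 - 11531) - 27539) = -24188/(-32558 - 27539) = -24188/(-60097) = -24188*(-1/60097) = 24188/60097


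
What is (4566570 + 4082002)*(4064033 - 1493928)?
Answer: 22227738140060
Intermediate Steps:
(4566570 + 4082002)*(4064033 - 1493928) = 8648572*2570105 = 22227738140060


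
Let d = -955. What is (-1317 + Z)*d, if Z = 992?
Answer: 310375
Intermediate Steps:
(-1317 + Z)*d = (-1317 + 992)*(-955) = -325*(-955) = 310375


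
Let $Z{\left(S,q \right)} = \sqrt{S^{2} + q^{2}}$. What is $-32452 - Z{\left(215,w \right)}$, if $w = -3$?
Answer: $-32452 - \sqrt{46234} \approx -32667.0$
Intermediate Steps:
$-32452 - Z{\left(215,w \right)} = -32452 - \sqrt{215^{2} + \left(-3\right)^{2}} = -32452 - \sqrt{46225 + 9} = -32452 - \sqrt{46234}$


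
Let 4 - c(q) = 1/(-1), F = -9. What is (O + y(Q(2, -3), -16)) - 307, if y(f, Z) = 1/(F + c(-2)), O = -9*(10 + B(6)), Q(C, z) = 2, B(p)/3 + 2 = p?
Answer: -2021/4 ≈ -505.25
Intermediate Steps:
B(p) = -6 + 3*p
c(q) = 5 (c(q) = 4 - 1/(-1) = 4 - 1*(-1) = 4 + 1 = 5)
O = -198 (O = -9*(10 + (-6 + 3*6)) = -9*(10 + (-6 + 18)) = -9*(10 + 12) = -9*22 = -198)
y(f, Z) = -¼ (y(f, Z) = 1/(-9 + 5) = 1/(-4) = -¼)
(O + y(Q(2, -3), -16)) - 307 = (-198 - ¼) - 307 = -793/4 - 307 = -2021/4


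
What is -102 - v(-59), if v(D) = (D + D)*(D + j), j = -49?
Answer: -12846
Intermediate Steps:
v(D) = 2*D*(-49 + D) (v(D) = (D + D)*(D - 49) = (2*D)*(-49 + D) = 2*D*(-49 + D))
-102 - v(-59) = -102 - 2*(-59)*(-49 - 59) = -102 - 2*(-59)*(-108) = -102 - 1*12744 = -102 - 12744 = -12846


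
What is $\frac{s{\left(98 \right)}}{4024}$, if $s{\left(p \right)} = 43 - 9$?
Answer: $\frac{17}{2012} \approx 0.0084493$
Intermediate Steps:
$s{\left(p \right)} = 34$
$\frac{s{\left(98 \right)}}{4024} = \frac{34}{4024} = 34 \cdot \frac{1}{4024} = \frac{17}{2012}$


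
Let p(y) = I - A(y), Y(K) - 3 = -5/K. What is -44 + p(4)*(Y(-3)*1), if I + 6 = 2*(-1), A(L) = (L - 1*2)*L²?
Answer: -692/3 ≈ -230.67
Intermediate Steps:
A(L) = L²*(-2 + L) (A(L) = (L - 2)*L² = (-2 + L)*L² = L²*(-2 + L))
I = -8 (I = -6 + 2*(-1) = -6 - 2 = -8)
Y(K) = 3 - 5/K
p(y) = -8 - y²*(-2 + y)
-44 + p(4)*(Y(-3)*1) = -44 + (-8 + 4²*(2 - 1*4))*((3 - 5/(-3))*1) = -44 + (-8 + 16*(2 - 4))*((3 - 5*(-⅓))*1) = -44 + (-8 + 16*(-2))*((3 + 5/3)*1) = -44 + (-8 - 32)*((14/3)*1) = -44 - 40*14/3 = -44 - 560/3 = -692/3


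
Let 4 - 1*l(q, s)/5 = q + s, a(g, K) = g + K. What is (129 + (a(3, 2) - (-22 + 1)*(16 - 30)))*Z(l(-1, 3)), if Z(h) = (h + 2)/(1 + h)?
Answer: -1920/11 ≈ -174.55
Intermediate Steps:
a(g, K) = K + g
l(q, s) = 20 - 5*q - 5*s (l(q, s) = 20 - 5*(q + s) = 20 + (-5*q - 5*s) = 20 - 5*q - 5*s)
Z(h) = (2 + h)/(1 + h)
(129 + (a(3, 2) - (-22 + 1)*(16 - 30)))*Z(l(-1, 3)) = (129 + ((2 + 3) - (-22 + 1)*(16 - 30)))*((2 + (20 - 5*(-1) - 5*3))/(1 + (20 - 5*(-1) - 5*3))) = (129 + (5 - (-21)*(-14)))*((2 + (20 + 5 - 15))/(1 + (20 + 5 - 15))) = (129 + (5 - 1*294))*((2 + 10)/(1 + 10)) = (129 + (5 - 294))*(12/11) = (129 - 289)*((1/11)*12) = -160*12/11 = -1920/11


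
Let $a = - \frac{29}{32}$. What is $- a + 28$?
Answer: $\frac{925}{32} \approx 28.906$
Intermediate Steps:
$a = - \frac{29}{32}$ ($a = \left(-29\right) \frac{1}{32} = - \frac{29}{32} \approx -0.90625$)
$- a + 28 = \left(-1\right) \left(- \frac{29}{32}\right) + 28 = \frac{29}{32} + 28 = \frac{925}{32}$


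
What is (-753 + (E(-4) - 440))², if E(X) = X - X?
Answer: 1423249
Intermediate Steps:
E(X) = 0
(-753 + (E(-4) - 440))² = (-753 + (0 - 440))² = (-753 - 440)² = (-1193)² = 1423249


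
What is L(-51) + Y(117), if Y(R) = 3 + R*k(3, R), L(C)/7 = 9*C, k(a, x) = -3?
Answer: -3561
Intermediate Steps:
L(C) = 63*C (L(C) = 7*(9*C) = 63*C)
Y(R) = 3 - 3*R (Y(R) = 3 + R*(-3) = 3 - 3*R)
L(-51) + Y(117) = 63*(-51) + (3 - 3*117) = -3213 + (3 - 351) = -3213 - 348 = -3561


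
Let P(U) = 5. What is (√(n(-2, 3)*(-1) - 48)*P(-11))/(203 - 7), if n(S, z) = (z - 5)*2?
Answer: 5*I*√11/98 ≈ 0.16922*I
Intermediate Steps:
n(S, z) = -10 + 2*z (n(S, z) = (-5 + z)*2 = -10 + 2*z)
(√(n(-2, 3)*(-1) - 48)*P(-11))/(203 - 7) = (√((-10 + 2*3)*(-1) - 48)*5)/(203 - 7) = (√((-10 + 6)*(-1) - 48)*5)/196 = (√(-4*(-1) - 48)*5)*(1/196) = (√(4 - 48)*5)*(1/196) = (√(-44)*5)*(1/196) = ((2*I*√11)*5)*(1/196) = (10*I*√11)*(1/196) = 5*I*√11/98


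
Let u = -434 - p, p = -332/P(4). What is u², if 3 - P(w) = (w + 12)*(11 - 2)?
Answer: 3785448676/19881 ≈ 1.9041e+5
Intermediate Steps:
P(w) = -105 - 9*w (P(w) = 3 - (w + 12)*(11 - 2) = 3 - (12 + w)*9 = 3 - (108 + 9*w) = 3 + (-108 - 9*w) = -105 - 9*w)
p = 332/141 (p = -332/(-105 - 9*4) = -332/(-105 - 36) = -332/(-141) = -332*(-1/141) = 332/141 ≈ 2.3546)
u = -61526/141 (u = -434 - 1*332/141 = -434 - 332/141 = -61526/141 ≈ -436.35)
u² = (-61526/141)² = 3785448676/19881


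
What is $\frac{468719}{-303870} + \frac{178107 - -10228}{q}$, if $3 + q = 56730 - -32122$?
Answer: $\frac{15584142019}{26998545630} \approx 0.57722$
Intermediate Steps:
$q = 88849$ ($q = -3 + \left(56730 - -32122\right) = -3 + \left(56730 + 32122\right) = -3 + 88852 = 88849$)
$\frac{468719}{-303870} + \frac{178107 - -10228}{q} = \frac{468719}{-303870} + \frac{178107 - -10228}{88849} = 468719 \left(- \frac{1}{303870}\right) + \left(178107 + 10228\right) \frac{1}{88849} = - \frac{468719}{303870} + 188335 \cdot \frac{1}{88849} = - \frac{468719}{303870} + \frac{188335}{88849} = \frac{15584142019}{26998545630}$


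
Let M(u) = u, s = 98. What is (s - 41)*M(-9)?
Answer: -513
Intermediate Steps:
(s - 41)*M(-9) = (98 - 41)*(-9) = 57*(-9) = -513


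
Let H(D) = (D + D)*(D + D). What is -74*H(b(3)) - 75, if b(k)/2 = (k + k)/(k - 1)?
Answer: -10731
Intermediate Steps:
b(k) = 4*k/(-1 + k) (b(k) = 2*((k + k)/(k - 1)) = 2*((2*k)/(-1 + k)) = 2*(2*k/(-1 + k)) = 4*k/(-1 + k))
H(D) = 4*D² (H(D) = (2*D)*(2*D) = 4*D²)
-74*H(b(3)) - 75 = -296*(4*3/(-1 + 3))² - 75 = -296*(4*3/2)² - 75 = -296*(4*3*(½))² - 75 = -296*6² - 75 = -296*36 - 75 = -74*144 - 75 = -10656 - 75 = -10731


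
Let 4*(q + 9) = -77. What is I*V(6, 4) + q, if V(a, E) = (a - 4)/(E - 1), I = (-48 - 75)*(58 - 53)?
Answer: -1753/4 ≈ -438.25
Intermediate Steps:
q = -113/4 (q = -9 + (¼)*(-77) = -9 - 77/4 = -113/4 ≈ -28.250)
I = -615 (I = -123*5 = -615)
V(a, E) = (-4 + a)/(-1 + E)
I*V(6, 4) + q = -615*(-4 + 6)/(-1 + 4) - 113/4 = -615*2/3 - 113/4 = -205*2 - 113/4 = -615*⅔ - 113/4 = -410 - 113/4 = -1753/4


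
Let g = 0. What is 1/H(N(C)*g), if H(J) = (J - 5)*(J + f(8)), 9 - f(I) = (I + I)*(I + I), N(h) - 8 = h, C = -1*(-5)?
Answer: 1/1235 ≈ 0.00080972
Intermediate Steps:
C = 5
N(h) = 8 + h
f(I) = 9 - 4*I² (f(I) = 9 - (I + I)*(I + I) = 9 - 2*I*2*I = 9 - 4*I²)
H(J) = (-247 + J)*(-5 + J) (H(J) = (J - 5)*(J + (9 - 4*8²)) = (-5 + J)*(J + (9 - 4*64)) = (-5 + J)*(J + (9 - 256)) = (-5 + J)*(J - 247) = (-5 + J)*(-247 + J) = (-247 + J)*(-5 + J))
1/H(N(C)*g) = 1/(1235 + ((8 + 5)*0)² - 252*(8 + 5)*0) = 1/(1235 + (13*0)² - 3276*0) = 1/(1235 + 0² - 252*0) = 1/(1235 + 0 + 0) = 1/1235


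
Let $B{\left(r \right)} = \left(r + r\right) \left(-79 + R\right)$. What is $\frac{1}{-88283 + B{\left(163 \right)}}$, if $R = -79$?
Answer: $- \frac{1}{139791} \approx -7.1535 \cdot 10^{-6}$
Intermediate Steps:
$B{\left(r \right)} = - 316 r$ ($B{\left(r \right)} = \left(r + r\right) \left(-79 - 79\right) = 2 r \left(-158\right) = - 316 r$)
$\frac{1}{-88283 + B{\left(163 \right)}} = \frac{1}{-88283 - 51508} = \frac{1}{-139791} = - \frac{1}{139791}$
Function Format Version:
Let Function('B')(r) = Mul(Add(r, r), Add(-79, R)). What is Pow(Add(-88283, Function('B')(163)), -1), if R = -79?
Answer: Rational(-1, 139791) ≈ -7.1535e-6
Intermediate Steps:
Function('B')(r) = Mul(-316, r) (Function('B')(r) = Mul(Add(r, r), Add(-79, -79)) = Mul(Mul(2, r), -158) = Mul(-316, r))
Pow(Add(-88283, Function('B')(163)), -1) = Pow(Add(-88283, Mul(-316, 163)), -1) = Pow(Add(-88283, -51508), -1) = Pow(-139791, -1) = Rational(-1, 139791)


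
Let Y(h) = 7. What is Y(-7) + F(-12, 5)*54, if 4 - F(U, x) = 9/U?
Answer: 527/2 ≈ 263.50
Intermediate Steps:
F(U, x) = 4 - 9/U
Y(-7) + F(-12, 5)*54 = 7 + (4 - 9/(-12))*54 = 7 + (4 - 9*(-1/12))*54 = 7 + (4 + ¾)*54 = 7 + (19/4)*54 = 7 + 513/2 = 527/2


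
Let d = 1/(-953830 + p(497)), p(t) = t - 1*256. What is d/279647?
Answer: -1/266668303083 ≈ -3.7500e-12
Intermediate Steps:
p(t) = -256 + t (p(t) = t - 256 = -256 + t)
d = -1/953589 (d = 1/(-953830 + (-256 + 497)) = 1/(-953830 + 241) = 1/(-953589) = -1/953589 ≈ -1.0487e-6)
d/279647 = -1/953589/279647 = -1/953589*1/279647 = -1/266668303083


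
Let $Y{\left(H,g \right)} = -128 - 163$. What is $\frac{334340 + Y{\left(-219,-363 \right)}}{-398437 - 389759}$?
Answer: $- \frac{334049}{788196} \approx -0.42381$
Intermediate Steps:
$Y{\left(H,g \right)} = -291$ ($Y{\left(H,g \right)} = -128 - 163 = -291$)
$\frac{334340 + Y{\left(-219,-363 \right)}}{-398437 - 389759} = \frac{334340 - 291}{-398437 - 389759} = \frac{334049}{-788196} = 334049 \left(- \frac{1}{788196}\right) = - \frac{334049}{788196}$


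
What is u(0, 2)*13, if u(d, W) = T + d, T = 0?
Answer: 0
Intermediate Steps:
u(d, W) = d (u(d, W) = 0 + d = d)
u(0, 2)*13 = 0*13 = 0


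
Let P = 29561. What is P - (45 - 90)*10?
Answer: 30011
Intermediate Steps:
P - (45 - 90)*10 = 29561 - (45 - 90)*10 = 29561 - (-45)*10 = 29561 - 1*(-450) = 29561 + 450 = 30011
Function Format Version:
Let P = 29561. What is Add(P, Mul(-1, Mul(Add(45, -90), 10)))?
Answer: 30011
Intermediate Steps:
Add(P, Mul(-1, Mul(Add(45, -90), 10))) = Add(29561, Mul(-1, Mul(Add(45, -90), 10))) = Add(29561, Mul(-1, Mul(-45, 10))) = Add(29561, Mul(-1, -450)) = Add(29561, 450) = 30011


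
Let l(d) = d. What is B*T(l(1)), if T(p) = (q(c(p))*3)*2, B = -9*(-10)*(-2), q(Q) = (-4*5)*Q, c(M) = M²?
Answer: 21600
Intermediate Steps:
q(Q) = -20*Q
B = -180 (B = 90*(-2) = -180)
T(p) = -120*p² (T(p) = (-20*p²*3)*2 = -60*p²*2 = -120*p²)
B*T(l(1)) = -(-21600)*1² = -(-21600) = -180*(-120) = 21600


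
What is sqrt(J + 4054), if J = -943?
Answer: sqrt(3111) ≈ 55.776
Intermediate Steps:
sqrt(J + 4054) = sqrt(-943 + 4054) = sqrt(3111)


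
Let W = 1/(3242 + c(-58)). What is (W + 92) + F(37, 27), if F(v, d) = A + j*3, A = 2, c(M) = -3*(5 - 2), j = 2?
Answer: 323301/3233 ≈ 100.00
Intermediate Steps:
c(M) = -9 (c(M) = -3*3 = -9)
F(v, d) = 8 (F(v, d) = 2 + 2*3 = 2 + 6 = 8)
W = 1/3233 (W = 1/(3242 - 9) = 1/3233 ≈ 0.00030931)
(W + 92) + F(37, 27) = (1/3233 + 92) + 8 = 297437/3233 + 8 = 323301/3233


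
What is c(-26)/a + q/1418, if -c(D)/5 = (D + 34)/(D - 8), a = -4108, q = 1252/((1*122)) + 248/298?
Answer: 848044816/112507559359 ≈ 0.0075377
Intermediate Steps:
q = 100838/9089 (q = 1252/122 + 248*(1/298) = 1252*(1/122) + 124/149 = 626/61 + 124/149 = 100838/9089 ≈ 11.095)
c(D) = -5*(34 + D)/(-8 + D) (c(D) = -5*(D + 34)/(D - 8) = -5*(34 + D)/(-8 + D))
c(-26)/a + q/1418 = (5*(-34 - 1*(-26))/(-8 - 26))/(-4108) + (100838/9089)/1418 = (5*(-34 + 26)/(-34))*(-1/4108) + (100838/9089)*(1/1418) = (5*(-1/34)*(-8))*(-1/4108) + 50419/6444101 = (20/17)*(-1/4108) + 50419/6444101 = -5/17459 + 50419/6444101 = 848044816/112507559359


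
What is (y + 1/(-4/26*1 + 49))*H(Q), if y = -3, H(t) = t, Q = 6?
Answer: -11352/635 ≈ -17.877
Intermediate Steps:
(y + 1/(-4/26*1 + 49))*H(Q) = (-3 + 1/(-4/26*1 + 49))*6 = (-3 + 1/(-4*1/26*1 + 49))*6 = (-3 + 1/(-2/13*1 + 49))*6 = (-3 + 1/(-2/13 + 49))*6 = (-3 + 1/(635/13))*6 = (-3 + 13/635)*6 = -1892/635*6 = -11352/635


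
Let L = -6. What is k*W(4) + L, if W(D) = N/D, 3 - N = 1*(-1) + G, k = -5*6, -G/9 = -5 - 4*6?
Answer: 3843/2 ≈ 1921.5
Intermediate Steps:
G = 261 (G = -9*(-5 - 4*6) = -9*(-5 - 24) = -9*(-29) = 261)
k = -30
N = -257 (N = 3 - (1*(-1) + 261) = 3 - (-1 + 261) = 3 - 1*260 = 3 - 260 = -257)
W(D) = -257/D
k*W(4) + L = -(-7710)/4 - 6 = -30*(-257/4) - 6 = 3855/2 - 6 = 3843/2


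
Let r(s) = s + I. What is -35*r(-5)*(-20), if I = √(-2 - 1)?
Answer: -3500 + 700*I*√3 ≈ -3500.0 + 1212.4*I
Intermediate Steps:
I = I*√3 (I = √(-3) = I*√3 ≈ 1.732*I)
r(s) = s + I*√3
-35*r(-5)*(-20) = -35*(-5 + I*√3)*(-20) = (175 - 35*I*√3)*(-20) = -3500 + 700*I*√3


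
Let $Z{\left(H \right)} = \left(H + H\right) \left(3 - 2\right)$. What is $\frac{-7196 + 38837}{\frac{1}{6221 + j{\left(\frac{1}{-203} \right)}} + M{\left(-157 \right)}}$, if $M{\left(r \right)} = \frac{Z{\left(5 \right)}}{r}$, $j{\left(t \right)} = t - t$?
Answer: $- \frac{30903669777}{62053} \approx -4.9802 \cdot 10^{5}$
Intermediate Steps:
$Z{\left(H \right)} = 2 H$ ($Z{\left(H \right)} = 2 H 1 = 2 H$)
$j{\left(t \right)} = 0$
$M{\left(r \right)} = \frac{10}{r}$ ($M{\left(r \right)} = \frac{2 \cdot 5}{r} = \frac{10}{r}$)
$\frac{-7196 + 38837}{\frac{1}{6221 + j{\left(\frac{1}{-203} \right)}} + M{\left(-157 \right)}} = \frac{-7196 + 38837}{\frac{1}{6221 + 0} + \frac{10}{-157}} = \frac{31641}{\frac{1}{6221} + 10 \left(- \frac{1}{157}\right)} = \frac{31641}{\frac{1}{6221} - \frac{10}{157}} = \frac{31641}{- \frac{62053}{976697}} = 31641 \left(- \frac{976697}{62053}\right) = - \frac{30903669777}{62053}$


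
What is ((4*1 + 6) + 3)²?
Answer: 169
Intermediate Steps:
((4*1 + 6) + 3)² = ((4 + 6) + 3)² = (10 + 3)² = 13² = 169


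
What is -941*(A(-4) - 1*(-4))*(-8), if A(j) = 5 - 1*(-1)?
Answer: 75280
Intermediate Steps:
A(j) = 6 (A(j) = 5 + 1 = 6)
-941*(A(-4) - 1*(-4))*(-8) = -941*(6 - 1*(-4))*(-8) = -941*(6 + 4)*(-8) = -9410*(-8) = -941*(-80) = 75280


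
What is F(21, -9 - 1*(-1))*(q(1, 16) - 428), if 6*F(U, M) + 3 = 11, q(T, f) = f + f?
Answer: -528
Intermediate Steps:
q(T, f) = 2*f
F(U, M) = 4/3 (F(U, M) = -½ + (⅙)*11 = -½ + 11/6 = 4/3)
F(21, -9 - 1*(-1))*(q(1, 16) - 428) = 4*(2*16 - 428)/3 = 4*(32 - 428)/3 = (4/3)*(-396) = -528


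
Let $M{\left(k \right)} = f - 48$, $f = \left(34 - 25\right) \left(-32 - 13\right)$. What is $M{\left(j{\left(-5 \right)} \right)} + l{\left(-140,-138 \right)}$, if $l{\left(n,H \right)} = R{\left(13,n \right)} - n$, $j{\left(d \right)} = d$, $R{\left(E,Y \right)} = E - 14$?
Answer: $-314$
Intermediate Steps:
$R{\left(E,Y \right)} = -14 + E$
$f = -405$ ($f = 9 \left(-45\right) = -405$)
$l{\left(n,H \right)} = -1 - n$ ($l{\left(n,H \right)} = \left(-14 + 13\right) - n = -1 - n$)
$M{\left(k \right)} = -453$ ($M{\left(k \right)} = -405 - 48 = -453$)
$M{\left(j{\left(-5 \right)} \right)} + l{\left(-140,-138 \right)} = -453 - -139 = -453 + \left(-1 + 140\right) = -453 + 139 = -314$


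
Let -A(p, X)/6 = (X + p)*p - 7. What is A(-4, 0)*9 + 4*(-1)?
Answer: -490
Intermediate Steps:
A(p, X) = 42 - 6*p*(X + p) (A(p, X) = -6*((X + p)*p - 7) = -6*(p*(X + p) - 7) = -6*(-7 + p*(X + p)) = 42 - 6*p*(X + p))
A(-4, 0)*9 + 4*(-1) = (42 - 6*(-4)**2 - 6*0*(-4))*9 + 4*(-1) = (42 - 6*16 + 0)*9 - 4 = (42 - 96 + 0)*9 - 4 = -54*9 - 4 = -486 - 4 = -490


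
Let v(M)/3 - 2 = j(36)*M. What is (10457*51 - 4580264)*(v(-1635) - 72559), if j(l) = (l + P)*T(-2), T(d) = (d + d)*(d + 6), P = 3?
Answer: -12092983357819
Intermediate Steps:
T(d) = 2*d*(6 + d) (T(d) = (2*d)*(6 + d) = 2*d*(6 + d))
j(l) = -48 - 16*l (j(l) = (l + 3)*(2*(-2)*(6 - 2)) = (3 + l)*(2*(-2)*4) = (3 + l)*(-16) = -48 - 16*l)
v(M) = 6 - 1872*M (v(M) = 6 + 3*((-48 - 16*36)*M) = 6 + 3*((-48 - 576)*M) = 6 + 3*(-624*M) = 6 - 1872*M)
(10457*51 - 4580264)*(v(-1635) - 72559) = (10457*51 - 4580264)*((6 - 1872*(-1635)) - 72559) = (533307 - 4580264)*((6 + 3060720) - 72559) = -4046957*(3060726 - 72559) = -4046957*2988167 = -12092983357819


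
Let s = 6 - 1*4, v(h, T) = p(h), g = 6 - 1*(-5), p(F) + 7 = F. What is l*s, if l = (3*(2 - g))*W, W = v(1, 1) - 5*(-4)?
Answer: -756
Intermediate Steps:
p(F) = -7 + F
g = 11 (g = 6 + 5 = 11)
v(h, T) = -7 + h
s = 2 (s = 6 - 4 = 2)
W = 14 (W = (-7 + 1) - 5*(-4) = -6 + 20 = 14)
l = -378 (l = (3*(2 - 1*11))*14 = (3*(2 - 11))*14 = (3*(-9))*14 = -27*14 = -378)
l*s = -378*2 = -756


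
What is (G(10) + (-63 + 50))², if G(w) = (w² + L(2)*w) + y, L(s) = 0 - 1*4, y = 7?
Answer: 2916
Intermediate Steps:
L(s) = -4 (L(s) = 0 - 4 = -4)
G(w) = 7 + w² - 4*w (G(w) = (w² - 4*w) + 7 = 7 + w² - 4*w)
(G(10) + (-63 + 50))² = ((7 + 10² - 4*10) + (-63 + 50))² = ((7 + 100 - 40) - 13)² = (67 - 13)² = 54² = 2916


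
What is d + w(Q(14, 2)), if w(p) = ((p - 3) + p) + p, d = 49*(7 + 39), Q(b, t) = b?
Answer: 2293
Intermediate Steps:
d = 2254 (d = 49*46 = 2254)
w(p) = -3 + 3*p (w(p) = ((-3 + p) + p) + p = (-3 + 2*p) + p = -3 + 3*p)
d + w(Q(14, 2)) = 2254 + (-3 + 3*14) = 2254 + (-3 + 42) = 2254 + 39 = 2293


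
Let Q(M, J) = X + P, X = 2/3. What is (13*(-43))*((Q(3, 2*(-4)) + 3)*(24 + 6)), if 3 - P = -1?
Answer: -128570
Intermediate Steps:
P = 4 (P = 3 - 1*(-1) = 3 + 1 = 4)
X = ⅔ (X = 2*(⅓) = ⅔ ≈ 0.66667)
Q(M, J) = 14/3 (Q(M, J) = ⅔ + 4 = 14/3)
(13*(-43))*((Q(3, 2*(-4)) + 3)*(24 + 6)) = (13*(-43))*((14/3 + 3)*(24 + 6)) = -12857*30/3 = -559*230 = -128570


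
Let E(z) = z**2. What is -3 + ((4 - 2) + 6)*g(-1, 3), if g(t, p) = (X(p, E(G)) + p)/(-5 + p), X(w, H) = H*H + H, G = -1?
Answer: -23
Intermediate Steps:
X(w, H) = H + H**2 (X(w, H) = H**2 + H = H + H**2)
g(t, p) = (2 + p)/(-5 + p) (g(t, p) = ((-1)**2*(1 + (-1)**2) + p)/(-5 + p) = (1*(1 + 1) + p)/(-5 + p) = (1*2 + p)/(-5 + p) = (2 + p)/(-5 + p))
-3 + ((4 - 2) + 6)*g(-1, 3) = -3 + ((4 - 2) + 6)*((2 + 3)/(-5 + 3)) = -3 + (2 + 6)*(5/(-2)) = -3 + 8*(-1/2*5) = -3 + 8*(-5/2) = -3 - 20 = -23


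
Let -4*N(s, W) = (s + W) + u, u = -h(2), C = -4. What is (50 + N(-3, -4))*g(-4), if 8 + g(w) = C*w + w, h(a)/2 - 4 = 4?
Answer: 223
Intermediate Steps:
h(a) = 16 (h(a) = 8 + 2*4 = 8 + 8 = 16)
g(w) = -8 - 3*w (g(w) = -8 + (-4*w + w) = -8 - 3*w)
u = -16 (u = -1*16 = -16)
N(s, W) = 4 - W/4 - s/4 (N(s, W) = -((s + W) - 16)/4 = -((W + s) - 16)/4 = -(-16 + W + s)/4 = 4 - W/4 - s/4)
(50 + N(-3, -4))*g(-4) = (50 + (4 - ¼*(-4) - ¼*(-3)))*(-8 - 3*(-4)) = (50 + (4 + 1 + ¾))*(-8 + 12) = (50 + 23/4)*4 = (223/4)*4 = 223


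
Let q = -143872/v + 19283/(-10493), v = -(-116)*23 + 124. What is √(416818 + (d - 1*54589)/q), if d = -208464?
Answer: √16108706033957769289797/195435879 ≈ 649.42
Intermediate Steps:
v = 2792 (v = -29*(-92) + 124 = 2668 + 124 = 2792)
q = -195435879/3662057 (q = -143872/2792 + 19283/(-10493) = -143872*1/2792 + 19283*(-1/10493) = -17984/349 - 19283/10493 = -195435879/3662057 ≈ -53.368)
√(416818 + (d - 1*54589)/q) = √(416818 + (-208464 - 1*54589)/(-195435879/3662057)) = √(416818 + (-208464 - 54589)*(-3662057/195435879)) = √(416818 - 263053*(-3662057/195435879)) = √(416818 + 963315080021/195435879) = √(82424507293043/195435879) = √16108706033957769289797/195435879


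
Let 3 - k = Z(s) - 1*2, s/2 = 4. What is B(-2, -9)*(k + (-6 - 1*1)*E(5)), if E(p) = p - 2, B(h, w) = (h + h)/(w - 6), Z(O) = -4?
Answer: -16/5 ≈ -3.2000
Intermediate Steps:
s = 8 (s = 2*4 = 8)
B(h, w) = 2*h/(-6 + w) (B(h, w) = (2*h)/(-6 + w) = 2*h/(-6 + w))
E(p) = -2 + p
k = 9 (k = 3 - (-4 - 1*2) = 3 - (-4 - 2) = 3 - 1*(-6) = 3 + 6 = 9)
B(-2, -9)*(k + (-6 - 1*1)*E(5)) = (2*(-2)/(-6 - 9))*(9 + (-6 - 1*1)*(-2 + 5)) = (2*(-2)/(-15))*(9 + (-6 - 1)*3) = (2*(-2)*(-1/15))*(9 - 7*3) = 4*(9 - 21)/15 = (4/15)*(-12) = -16/5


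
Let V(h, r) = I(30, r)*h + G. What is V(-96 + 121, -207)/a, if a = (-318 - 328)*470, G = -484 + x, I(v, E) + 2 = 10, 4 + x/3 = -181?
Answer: 839/303620 ≈ 0.0027633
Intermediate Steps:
x = -555 (x = -12 + 3*(-181) = -12 - 543 = -555)
I(v, E) = 8 (I(v, E) = -2 + 10 = 8)
G = -1039 (G = -484 - 555 = -1039)
V(h, r) = -1039 + 8*h (V(h, r) = 8*h - 1039 = -1039 + 8*h)
a = -303620 (a = -646*470 = -303620)
V(-96 + 121, -207)/a = (-1039 + 8*(-96 + 121))/(-303620) = (-1039 + 8*25)*(-1/303620) = (-1039 + 200)*(-1/303620) = -839*(-1/303620) = 839/303620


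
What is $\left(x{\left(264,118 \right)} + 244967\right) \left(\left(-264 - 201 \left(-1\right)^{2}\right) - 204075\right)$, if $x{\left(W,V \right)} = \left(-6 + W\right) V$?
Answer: $-56332565940$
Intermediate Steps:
$x{\left(W,V \right)} = V \left(-6 + W\right)$
$\left(x{\left(264,118 \right)} + 244967\right) \left(\left(-264 - 201 \left(-1\right)^{2}\right) - 204075\right) = \left(118 \left(-6 + 264\right) + 244967\right) \left(\left(-264 - 201 \left(-1\right)^{2}\right) - 204075\right) = \left(118 \cdot 258 + 244967\right) \left(\left(-264 - 201\right) - 204075\right) = \left(30444 + 244967\right) \left(\left(-264 - 201\right) - 204075\right) = 275411 \left(-465 - 204075\right) = 275411 \left(-204540\right) = -56332565940$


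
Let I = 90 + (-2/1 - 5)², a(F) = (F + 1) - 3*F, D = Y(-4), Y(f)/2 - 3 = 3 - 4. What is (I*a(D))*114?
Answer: -110922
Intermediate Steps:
Y(f) = 4 (Y(f) = 6 + 2*(3 - 4) = 6 + 2*(-1) = 6 - 2 = 4)
D = 4
a(F) = 1 - 2*F (a(F) = (1 + F) - 3*F = 1 - 2*F)
I = 139 (I = 90 + (-2*1 - 5)² = 90 + (-2 - 5)² = 90 + (-7)² = 90 + 49 = 139)
(I*a(D))*114 = (139*(1 - 2*4))*114 = (139*(1 - 8))*114 = (139*(-7))*114 = -973*114 = -110922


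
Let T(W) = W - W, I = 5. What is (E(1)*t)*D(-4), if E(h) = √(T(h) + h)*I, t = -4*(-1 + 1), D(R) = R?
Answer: 0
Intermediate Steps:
T(W) = 0
t = 0 (t = -4*0 = 0)
E(h) = 5*√h (E(h) = √(0 + h)*5 = √h*5 = 5*√h)
(E(1)*t)*D(-4) = ((5*√1)*0)*(-4) = ((5*1)*0)*(-4) = (5*0)*(-4) = 0*(-4) = 0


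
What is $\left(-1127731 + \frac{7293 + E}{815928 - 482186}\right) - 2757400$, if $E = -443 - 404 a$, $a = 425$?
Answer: $- \frac{648315777526}{166871} \approx -3.8851 \cdot 10^{6}$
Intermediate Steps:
$E = -172143$ ($E = -443 - 171700 = -172143$)
$\left(-1127731 + \frac{7293 + E}{815928 - 482186}\right) - 2757400 = \left(-1127731 + \frac{7293 - 172143}{815928 - 482186}\right) - 2757400 = \left(-1127731 - \frac{164850}{333742}\right) - 2757400 = \left(-1127731 - \frac{82425}{166871}\right) - 2757400 = - \frac{188185682126}{166871} - 2757400 = - \frac{648315777526}{166871}$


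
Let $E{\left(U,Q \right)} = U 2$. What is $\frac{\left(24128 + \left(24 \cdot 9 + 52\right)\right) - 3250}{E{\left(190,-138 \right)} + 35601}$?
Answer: $\frac{21146}{35981} \approx 0.5877$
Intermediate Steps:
$E{\left(U,Q \right)} = 2 U$
$\frac{\left(24128 + \left(24 \cdot 9 + 52\right)\right) - 3250}{E{\left(190,-138 \right)} + 35601} = \frac{\left(24128 + \left(24 \cdot 9 + 52\right)\right) - 3250}{2 \cdot 190 + 35601} = \frac{\left(24128 + \left(216 + 52\right)\right) - 3250}{380 + 35601} = \frac{\left(24128 + 268\right) - 3250}{35981} = \left(24396 - 3250\right) \frac{1}{35981} = 21146 \cdot \frac{1}{35981} = \frac{21146}{35981}$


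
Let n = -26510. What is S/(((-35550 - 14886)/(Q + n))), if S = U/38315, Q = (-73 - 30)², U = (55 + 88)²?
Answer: 325159549/1932455340 ≈ 0.16826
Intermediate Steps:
U = 20449 (U = 143² = 20449)
Q = 10609 (Q = (-103)² = 10609)
S = 20449/38315 ≈ 0.53371
S/(((-35550 - 14886)/(Q + n))) = 20449/(38315*(((-35550 - 14886)/(10609 - 26510)))) = 20449/(38315*((-50436/(-15901)))) = 20449/(38315*((-50436*(-1/15901)))) = 20449/(38315*(50436/15901)) = (20449/38315)*(15901/50436) = 325159549/1932455340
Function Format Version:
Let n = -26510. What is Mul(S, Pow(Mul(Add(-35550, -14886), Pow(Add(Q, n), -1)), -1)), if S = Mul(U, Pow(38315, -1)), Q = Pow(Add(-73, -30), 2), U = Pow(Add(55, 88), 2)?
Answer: Rational(325159549, 1932455340) ≈ 0.16826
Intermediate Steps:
U = 20449 (U = Pow(143, 2) = 20449)
Q = 10609 (Q = Pow(-103, 2) = 10609)
S = Rational(20449, 38315) (S = Mul(20449, Pow(38315, -1)) = Mul(20449, Rational(1, 38315)) = Rational(20449, 38315) ≈ 0.53371)
Mul(S, Pow(Mul(Add(-35550, -14886), Pow(Add(Q, n), -1)), -1)) = Mul(Rational(20449, 38315), Pow(Mul(Add(-35550, -14886), Pow(Add(10609, -26510), -1)), -1)) = Mul(Rational(20449, 38315), Pow(Mul(-50436, Pow(-15901, -1)), -1)) = Mul(Rational(20449, 38315), Pow(Mul(-50436, Rational(-1, 15901)), -1)) = Mul(Rational(20449, 38315), Pow(Rational(50436, 15901), -1)) = Mul(Rational(20449, 38315), Rational(15901, 50436)) = Rational(325159549, 1932455340)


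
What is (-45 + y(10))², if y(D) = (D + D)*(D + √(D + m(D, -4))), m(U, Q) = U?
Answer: 32025 + 12400*√5 ≈ 59752.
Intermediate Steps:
y(D) = 2*D*(D + √2*√D) (y(D) = (D + D)*(D + √(D + D)) = (2*D)*(D + √(2*D)) = (2*D)*(D + √2*√D) = 2*D*(D + √2*√D))
(-45 + y(10))² = (-45 + 2*10*(10 + √2*√10))² = (-45 + 2*10*(10 + 2*√5))² = (-45 + (200 + 40*√5))² = (155 + 40*√5)²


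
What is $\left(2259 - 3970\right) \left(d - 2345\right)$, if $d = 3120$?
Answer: $-1326025$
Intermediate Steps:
$\left(2259 - 3970\right) \left(d - 2345\right) = \left(2259 - 3970\right) \left(3120 - 2345\right) = \left(-1711\right) 775 = -1326025$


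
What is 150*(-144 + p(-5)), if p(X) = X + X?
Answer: -23100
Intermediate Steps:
p(X) = 2*X
150*(-144 + p(-5)) = 150*(-144 + 2*(-5)) = 150*(-144 - 10) = 150*(-154) = -23100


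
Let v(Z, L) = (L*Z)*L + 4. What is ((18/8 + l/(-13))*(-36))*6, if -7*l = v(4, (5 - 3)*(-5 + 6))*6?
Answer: -70146/91 ≈ -770.83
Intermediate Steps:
v(Z, L) = 4 + Z*L**2 (v(Z, L) = Z*L**2 + 4 = 4 + Z*L**2)
l = -120/7 (l = -(4 + 4*((5 - 3)*(-5 + 6))**2)*6/7 = -(4 + 4*(2*1)**2)*6/7 = -(4 + 4*2**2)*6/7 = -(4 + 4*4)*6/7 = -(4 + 16)*6/7 = -20*6/7 = -1/7*120 = -120/7 ≈ -17.143)
((18/8 + l/(-13))*(-36))*6 = ((18/8 - 120/7/(-13))*(-36))*6 = ((18*(1/8) - 120/7*(-1/13))*(-36))*6 = ((9/4 + 120/91)*(-36))*6 = ((1299/364)*(-36))*6 = -11691/91*6 = -70146/91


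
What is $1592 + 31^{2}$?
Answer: $2553$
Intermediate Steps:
$1592 + 31^{2} = 1592 + 961 = 2553$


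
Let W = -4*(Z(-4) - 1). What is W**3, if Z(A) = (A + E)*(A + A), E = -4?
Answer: -16003008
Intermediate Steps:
Z(A) = 2*A*(-4 + A) (Z(A) = (A - 4)*(A + A) = (-4 + A)*(2*A) = 2*A*(-4 + A))
W = -252 (W = -4*(2*(-4)*(-4 - 4) - 1) = -4*(2*(-4)*(-8) - 1) = -4*(64 - 1) = -4*63 = -252)
W**3 = (-252)**3 = -16003008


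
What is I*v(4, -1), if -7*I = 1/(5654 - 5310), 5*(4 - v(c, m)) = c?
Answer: -2/1505 ≈ -0.0013289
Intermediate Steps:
v(c, m) = 4 - c/5
I = -1/2408 (I = -1/(7*(5654 - 5310)) = -1/7/344 = -1/7*1/344 = -1/2408 ≈ -0.00041528)
I*v(4, -1) = -(4 - 1/5*4)/2408 = -(4 - 4/5)/2408 = -1/2408*16/5 = -2/1505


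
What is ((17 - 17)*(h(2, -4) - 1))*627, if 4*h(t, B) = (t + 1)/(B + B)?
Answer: 0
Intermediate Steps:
h(t, B) = (1 + t)/(8*B) (h(t, B) = ((t + 1)/(B + B))/4 = ((1 + t)/((2*B)))/4 = ((1 + t)*(1/(2*B)))/4 = ((1 + t)/(2*B))/4 = (1 + t)/(8*B))
((17 - 17)*(h(2, -4) - 1))*627 = ((17 - 17)*((1/8)*(1 + 2)/(-4) - 1))*627 = (0*((1/8)*(-1/4)*3 - 1))*627 = (0*(-3/32 - 1))*627 = (0*(-35/32))*627 = 0*627 = 0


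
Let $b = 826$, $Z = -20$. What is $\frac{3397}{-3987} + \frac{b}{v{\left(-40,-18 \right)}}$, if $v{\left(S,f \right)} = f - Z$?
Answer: $\frac{1643234}{3987} \approx 412.15$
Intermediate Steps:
$v{\left(S,f \right)} = 20 + f$ ($v{\left(S,f \right)} = f - -20 = f + 20 = 20 + f$)
$\frac{3397}{-3987} + \frac{b}{v{\left(-40,-18 \right)}} = \frac{3397}{-3987} + \frac{826}{20 - 18} = 3397 \left(- \frac{1}{3987}\right) + \frac{826}{2} = - \frac{3397}{3987} + 826 \cdot \frac{1}{2} = - \frac{3397}{3987} + 413 = \frac{1643234}{3987}$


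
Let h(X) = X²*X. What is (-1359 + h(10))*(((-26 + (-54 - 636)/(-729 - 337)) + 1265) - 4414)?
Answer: 607402870/533 ≈ 1.1396e+6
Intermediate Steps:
h(X) = X³
(-1359 + h(10))*(((-26 + (-54 - 636)/(-729 - 337)) + 1265) - 4414) = (-1359 + 10³)*(((-26 + (-54 - 636)/(-729 - 337)) + 1265) - 4414) = (-1359 + 1000)*(((-26 - 690/(-1066)) + 1265) - 4414) = -359*(((-26 - 690*(-1/1066)) + 1265) - 4414) = -359*(((-26 + 345/533) + 1265) - 4414) = -359*((-13513/533 + 1265) - 4414) = -359*(660732/533 - 4414) = -359*(-1691930/533) = 607402870/533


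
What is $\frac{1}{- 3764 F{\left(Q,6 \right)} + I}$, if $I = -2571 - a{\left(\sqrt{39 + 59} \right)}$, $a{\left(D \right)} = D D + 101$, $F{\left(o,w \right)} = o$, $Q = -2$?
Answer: $\frac{1}{4758} \approx 0.00021017$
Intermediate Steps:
$a{\left(D \right)} = 101 + D^{2}$ ($a{\left(D \right)} = D^{2} + 101 = 101 + D^{2}$)
$I = -2770$ ($I = -2571 - \left(101 + \left(\sqrt{39 + 59}\right)^{2}\right) = -2571 - \left(101 + \left(\sqrt{98}\right)^{2}\right) = -2571 - \left(101 + \left(7 \sqrt{2}\right)^{2}\right) = -2571 - \left(101 + 98\right) = -2571 - 199 = -2770$)
$\frac{1}{- 3764 F{\left(Q,6 \right)} + I} = \frac{1}{\left(-3764\right) \left(-2\right) - 2770} = \frac{1}{7528 - 2770} = \frac{1}{4758}$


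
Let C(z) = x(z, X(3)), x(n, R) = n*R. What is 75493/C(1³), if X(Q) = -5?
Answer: -75493/5 ≈ -15099.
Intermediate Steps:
x(n, R) = R*n
C(z) = -5*z
75493/C(1³) = 75493/((-5*1³)) = 75493/((-5*1)) = 75493/(-5) = 75493*(-⅕) = -75493/5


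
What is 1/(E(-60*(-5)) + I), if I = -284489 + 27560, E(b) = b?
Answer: -1/256629 ≈ -3.8967e-6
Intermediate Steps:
I = -256929
1/(E(-60*(-5)) + I) = 1/(-60*(-5) - 256929) = 1/(300 - 256929) = 1/(-256629) = -1/256629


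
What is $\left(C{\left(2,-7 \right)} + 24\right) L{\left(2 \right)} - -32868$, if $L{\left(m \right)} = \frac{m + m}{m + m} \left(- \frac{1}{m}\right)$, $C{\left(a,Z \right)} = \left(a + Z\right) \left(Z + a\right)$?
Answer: $\frac{65687}{2} \approx 32844.0$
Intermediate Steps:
$C{\left(a,Z \right)} = \left(Z + a\right)^{2}$ ($C{\left(a,Z \right)} = \left(Z + a\right) \left(Z + a\right) = \left(Z + a\right)^{2}$)
$L{\left(m \right)} = - \frac{1}{m}$ ($L{\left(m \right)} = \frac{2 m}{2 m} \left(- \frac{1}{m}\right) = 2 m \frac{1}{2 m} \left(- \frac{1}{m}\right) = 1 \left(- \frac{1}{m}\right) = - \frac{1}{m}$)
$\left(C{\left(2,-7 \right)} + 24\right) L{\left(2 \right)} - -32868 = \left(\left(-7 + 2\right)^{2} + 24\right) \left(- \frac{1}{2}\right) - -32868 = \left(\left(-5\right)^{2} + 24\right) \left(\left(-1\right) \frac{1}{2}\right) + 32868 = \left(25 + 24\right) \left(- \frac{1}{2}\right) + 32868 = 49 \left(- \frac{1}{2}\right) + 32868 = - \frac{49}{2} + 32868 = \frac{65687}{2}$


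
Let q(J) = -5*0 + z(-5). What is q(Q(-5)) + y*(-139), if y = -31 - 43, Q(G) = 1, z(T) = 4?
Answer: 10290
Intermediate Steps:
y = -74
q(J) = 4 (q(J) = -5*0 + 4 = 0 + 4 = 4)
q(Q(-5)) + y*(-139) = 4 - 74*(-139) = 4 + 10286 = 10290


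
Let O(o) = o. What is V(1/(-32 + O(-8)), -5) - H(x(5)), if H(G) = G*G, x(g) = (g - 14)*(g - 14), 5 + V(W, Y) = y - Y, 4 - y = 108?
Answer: -6665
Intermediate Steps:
y = -104 (y = 4 - 1*108 = 4 - 108 = -104)
V(W, Y) = -109 - Y (V(W, Y) = -5 + (-104 - Y) = -109 - Y)
x(g) = (-14 + g)² (x(g) = (-14 + g)*(-14 + g) = (-14 + g)²)
H(G) = G²
V(1/(-32 + O(-8)), -5) - H(x(5)) = (-109 - 1*(-5)) - ((-14 + 5)²)² = (-109 + 5) - ((-9)²)² = -104 - 1*81² = -104 - 1*6561 = -104 - 6561 = -6665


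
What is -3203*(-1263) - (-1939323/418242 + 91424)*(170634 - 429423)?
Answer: 3298865785118001/139414 ≈ 2.3662e+10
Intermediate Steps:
-3203*(-1263) - (-1939323/418242 + 91424)*(170634 - 429423) = 4045389 - (-1939323*1/418242 + 91424)*(-258789) = 4045389 - (-646441/139414 + 91424)*(-258789) = 4045389 - 12745139095*(-258789)/139414 = 4045389 - 1*(-3298301801255955/139414) = 4045389 + 3298301801255955/139414 = 3298865785118001/139414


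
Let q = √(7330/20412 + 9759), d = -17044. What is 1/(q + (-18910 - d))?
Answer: -19044396/35437238917 - 27*√1394456266/35437238917 ≈ -0.00056586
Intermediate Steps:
q = √1394456266/378 (q = √(7330*(1/20412) + 9759) = √(3665/10206 + 9759) = √(99604019/10206) = √1394456266/378 ≈ 98.789)
1/(q + (-18910 - d)) = 1/(√1394456266/378 + (-18910 - 1*(-17044))) = 1/(√1394456266/378 + (-18910 + 17044)) = 1/(√1394456266/378 - 1866) = 1/(-1866 + √1394456266/378)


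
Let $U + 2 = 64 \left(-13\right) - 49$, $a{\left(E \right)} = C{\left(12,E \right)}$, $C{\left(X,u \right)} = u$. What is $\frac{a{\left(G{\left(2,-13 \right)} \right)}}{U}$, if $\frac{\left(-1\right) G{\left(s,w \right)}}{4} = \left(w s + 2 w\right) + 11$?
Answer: $- \frac{164}{883} \approx -0.18573$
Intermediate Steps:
$G{\left(s,w \right)} = -44 - 8 w - 4 s w$ ($G{\left(s,w \right)} = - 4 \left(\left(w s + 2 w\right) + 11\right) = - 4 \left(\left(s w + 2 w\right) + 11\right) = - 4 \left(\left(2 w + s w\right) + 11\right) = - 4 \left(11 + 2 w + s w\right) = -44 - 8 w - 4 s w$)
$a{\left(E \right)} = E$
$U = -883$ ($U = -2 + \left(64 \left(-13\right) - 49\right) = -2 - 881 = -883$)
$\frac{a{\left(G{\left(2,-13 \right)} \right)}}{U} = \frac{-44 - -104 - 8 \left(-13\right)}{-883} = \left(-44 + 104 + 104\right) \left(- \frac{1}{883}\right) = 164 \left(- \frac{1}{883}\right) = - \frac{164}{883}$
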